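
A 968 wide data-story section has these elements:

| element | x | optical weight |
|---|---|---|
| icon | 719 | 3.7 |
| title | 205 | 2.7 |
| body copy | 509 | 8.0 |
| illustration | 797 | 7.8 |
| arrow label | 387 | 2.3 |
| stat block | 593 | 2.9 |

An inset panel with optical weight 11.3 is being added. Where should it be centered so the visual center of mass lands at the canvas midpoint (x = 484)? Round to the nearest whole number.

New total weight: (3.7 + 2.7 + 8.0 + 7.8 + 2.3 + 2.9) + 11.3 = 38.7.
x: target moment 38.7×484 = 18730.8; current 3.7·719 + 2.7·205 + 8.0·509 + 7.8·797 + 2.3·387 + 2.9·593 = 16112.2; the inset panel supplies 2618.6, so x = 2618.6/11.3 ≈ 231.73.

x ≈ 232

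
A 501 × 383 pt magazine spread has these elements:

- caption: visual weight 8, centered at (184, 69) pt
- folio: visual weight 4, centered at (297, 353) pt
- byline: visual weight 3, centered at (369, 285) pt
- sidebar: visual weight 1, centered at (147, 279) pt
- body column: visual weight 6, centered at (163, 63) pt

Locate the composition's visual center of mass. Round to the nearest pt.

(222, 158)

Weights sum to 8 + 4 + 3 + 1 + 6 = 22.
x-moment: 8·184 + 4·297 + 3·369 + 1·147 + 6·163 = 4892; centroid 4892/22 ≈ 222.36.
y-moment: 8·69 + 4·353 + 3·285 + 1·279 + 6·63 = 3476; centroid 3476/22 ≈ 158.00.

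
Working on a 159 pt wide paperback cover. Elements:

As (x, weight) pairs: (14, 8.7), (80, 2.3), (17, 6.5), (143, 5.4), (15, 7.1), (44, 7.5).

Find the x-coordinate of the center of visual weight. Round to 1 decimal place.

Weights sum to 8.7 + 2.3 + 6.5 + 5.4 + 7.1 + 7.5 = 37.5.
x-moment: 8.7·14 + 2.3·80 + 6.5·17 + 5.4·143 + 7.1·15 + 7.5·44 = 1625.0; centroid 1625.0/37.5 ≈ 43.33.

x ≈ 43.3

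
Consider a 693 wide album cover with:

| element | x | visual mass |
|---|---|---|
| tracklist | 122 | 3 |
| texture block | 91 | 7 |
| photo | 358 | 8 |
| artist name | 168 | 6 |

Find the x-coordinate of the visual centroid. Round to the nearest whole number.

Σw = 3 + 7 + 8 + 6 = 24.
Σw·x = 3·122 + 7·91 + 8·358 + 6·168 = 4875, so x̄ = 4875/24 ≈ 203.12.

x ≈ 203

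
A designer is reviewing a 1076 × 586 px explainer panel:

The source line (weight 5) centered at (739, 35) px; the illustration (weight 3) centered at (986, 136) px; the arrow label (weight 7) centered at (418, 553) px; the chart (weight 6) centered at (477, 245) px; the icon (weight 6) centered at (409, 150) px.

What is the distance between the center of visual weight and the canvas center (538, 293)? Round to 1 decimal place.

≈ 42.5 px

Total weight = 5 + 3 + 7 + 6 + 6 = 27.
x-moment: 5·739 + 3·986 + 7·418 + 6·477 + 6·409 = 14895; centroid 14895/27 ≈ 551.67.
y-moment: 5·35 + 3·136 + 7·553 + 6·245 + 6·150 = 6824; centroid 6824/27 ≈ 252.74.
From (538, 293): dx = 13.67, dy = -40.26, so the distance is √(dx²+dy²) ≈ 42.52.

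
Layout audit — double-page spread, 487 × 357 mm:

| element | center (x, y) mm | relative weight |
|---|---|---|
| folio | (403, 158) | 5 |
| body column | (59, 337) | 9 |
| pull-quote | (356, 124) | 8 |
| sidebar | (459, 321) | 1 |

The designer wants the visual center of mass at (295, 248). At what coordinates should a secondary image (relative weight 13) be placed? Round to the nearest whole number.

(367, 292)

New total weight: (5 + 9 + 8 + 1) + 13 = 36.
x: target moment 36×295 = 10620; current 5·403 + 9·59 + 8·356 + 1·459 = 5853; the secondary image supplies 4767, so x = 4767/13 ≈ 366.69.
y: target moment 36×248 = 8928; current 5·158 + 9·337 + 8·124 + 1·321 = 5136; the secondary image supplies 3792, so y = 3792/13 ≈ 291.69.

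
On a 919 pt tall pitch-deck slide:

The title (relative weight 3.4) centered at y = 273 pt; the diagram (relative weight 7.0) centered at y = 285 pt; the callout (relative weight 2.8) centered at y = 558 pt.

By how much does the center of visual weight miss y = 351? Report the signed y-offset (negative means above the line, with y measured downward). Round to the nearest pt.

Weights sum to 3.4 + 7.0 + 2.8 = 13.2.
y-moment: 3.4·273 + 7.0·285 + 2.8·558 = 4485.6; centroid 4485.6/13.2 ≈ 339.82.
Against y = 351, that's 339.82 − 351 = -11.18.

≈ -11 pt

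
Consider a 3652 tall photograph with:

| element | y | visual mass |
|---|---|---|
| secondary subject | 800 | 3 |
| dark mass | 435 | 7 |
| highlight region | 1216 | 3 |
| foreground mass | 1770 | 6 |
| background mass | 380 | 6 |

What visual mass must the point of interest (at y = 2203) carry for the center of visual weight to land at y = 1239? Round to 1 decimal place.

w ≈ 9.3

Fixed elements: Σw = 3 + 7 + 3 + 6 + 6 = 25, Σw·y = 3·800 + 7·435 + 3·1216 + 6·1770 + 6·380 = 21993.
Balance at y = 1239 requires (21993 + w·2203) / (25 + w) = 1239.
So w = (1239·25 − 21993)/(2203 − 1239) = 8982/964 ≈ 9.32.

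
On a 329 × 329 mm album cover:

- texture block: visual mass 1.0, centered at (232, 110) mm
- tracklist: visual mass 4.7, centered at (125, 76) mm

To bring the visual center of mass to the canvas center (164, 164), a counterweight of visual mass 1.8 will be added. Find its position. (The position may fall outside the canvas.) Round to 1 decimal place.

(228.1, 423.8)

With the counterweight, Σw becomes 1.0 + 4.7 + 1.8 = 7.5.
x: need Σw·x = 7.5·164 = 1230.0. Existing = 1.0·232 + 4.7·125 = 819.5. Remainder 410.5 / 1.8 ≈ 228.06.
y: need Σw·y = 7.5·164 = 1230.0. Existing = 1.0·110 + 4.7·76 = 467.2. Remainder 762.8 / 1.8 ≈ 423.78.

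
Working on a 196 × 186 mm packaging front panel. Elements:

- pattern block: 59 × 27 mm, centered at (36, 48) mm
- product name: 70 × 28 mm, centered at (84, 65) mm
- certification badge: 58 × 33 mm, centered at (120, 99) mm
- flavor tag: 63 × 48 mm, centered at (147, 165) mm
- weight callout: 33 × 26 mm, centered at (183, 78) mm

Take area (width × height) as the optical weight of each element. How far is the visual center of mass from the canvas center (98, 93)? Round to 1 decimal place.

≈ 17.5 mm

Taking area as weight: pattern block 59·27 = 1593, product name 70·28 = 1960, certification badge 58·33 = 1914, flavor tag 63·48 = 3024, weight callout 33·26 = 858. Sum 9349.
x: (1593·36 + 1960·84 + 1914·120 + 3024·147 + 858·183) / 9349 = 1053210 / 9349 ≈ 112.65
y: (1593·48 + 1960·65 + 1914·99 + 3024·165 + 858·78) / 9349 = 959234 / 9349 ≈ 102.60
Relative to (98, 93): Δ = (14.65, 9.60); |Δ| = √(14.65² + 9.60²) ≈ 17.52.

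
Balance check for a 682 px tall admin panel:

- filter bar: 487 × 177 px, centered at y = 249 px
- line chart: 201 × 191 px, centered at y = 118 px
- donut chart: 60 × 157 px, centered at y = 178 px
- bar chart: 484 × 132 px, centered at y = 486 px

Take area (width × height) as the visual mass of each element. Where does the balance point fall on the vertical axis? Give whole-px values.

Areas: filter bar 487·177 = 86199, line chart 201·191 = 38391, donut chart 60·157 = 9420, bar chart 484·132 = 63888. Total weight = 197898.
y: (86199·249 + 38391·118 + 9420·178 + 63888·486) / 197898 = 58720017 / 197898 ≈ 296.72

y ≈ 297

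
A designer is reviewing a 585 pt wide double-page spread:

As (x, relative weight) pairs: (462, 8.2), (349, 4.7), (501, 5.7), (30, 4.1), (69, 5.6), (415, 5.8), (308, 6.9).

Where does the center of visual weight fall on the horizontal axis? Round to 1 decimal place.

Total weight = 8.2 + 4.7 + 5.7 + 4.1 + 5.6 + 5.8 + 6.9 = 41.0.
x-moment: 8.2·462 + 4.7·349 + 5.7·501 + 4.1·30 + 5.6·69 + 5.8·415 + 6.9·308 = 13326.0; centroid 13326.0/41.0 ≈ 325.02.

x ≈ 325.0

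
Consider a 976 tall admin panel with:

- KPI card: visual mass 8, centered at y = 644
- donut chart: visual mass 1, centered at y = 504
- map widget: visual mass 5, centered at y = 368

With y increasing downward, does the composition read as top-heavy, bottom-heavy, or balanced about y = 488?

bottom-heavy

Weights sum to 8 + 1 + 5 = 14.
Σw·y = 8·644 + 1·504 + 5·368 = 7496, so ȳ = 7496/14 ≈ 535.43.
Since 535.4 is below (larger y than) 488, the composition reads bottom-heavy.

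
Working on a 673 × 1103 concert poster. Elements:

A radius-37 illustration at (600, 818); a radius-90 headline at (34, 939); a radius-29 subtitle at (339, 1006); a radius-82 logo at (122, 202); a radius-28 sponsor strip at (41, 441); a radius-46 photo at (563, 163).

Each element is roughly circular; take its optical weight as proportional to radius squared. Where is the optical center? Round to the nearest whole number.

r² weights: illustration 37² = 1369, headline 90² = 8100, subtitle 29² = 841, logo 82² = 6724, sponsor strip 28² = 784, photo 46² = 2116. Total = 19934.
Σw·x = 3425679; x̄ = 3425679/19934 ≈ 171.85.
y: moment 11620688 / weight 19934 ≈ 582.96

(172, 583)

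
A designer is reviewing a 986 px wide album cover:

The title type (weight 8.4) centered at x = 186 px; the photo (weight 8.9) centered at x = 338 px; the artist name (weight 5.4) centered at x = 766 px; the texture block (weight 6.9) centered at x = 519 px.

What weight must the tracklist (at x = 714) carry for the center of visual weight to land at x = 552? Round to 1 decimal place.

Fixed elements: Σw = 8.4 + 8.9 + 5.4 + 6.9 = 29.6, Σw·x = 8.4·186 + 8.9·338 + 5.4·766 + 6.9·519 = 12288.1.
For the centroid to hit 552: (12288.1 + w·714) / (29.6 + w) = 552.
So w = (552·29.6 − 12288.1)/(714 − 552) = 4051.1/162 ≈ 25.01.

w ≈ 25.0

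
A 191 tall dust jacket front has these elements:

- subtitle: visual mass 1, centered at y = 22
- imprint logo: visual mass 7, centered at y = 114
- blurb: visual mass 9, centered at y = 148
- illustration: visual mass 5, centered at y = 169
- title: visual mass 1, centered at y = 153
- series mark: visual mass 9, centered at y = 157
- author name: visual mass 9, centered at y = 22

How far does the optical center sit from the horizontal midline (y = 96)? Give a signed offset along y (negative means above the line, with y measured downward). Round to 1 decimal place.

Weights sum to 1 + 7 + 9 + 5 + 1 + 9 + 9 = 41.
y: (1·22 + 7·114 + 9·148 + 5·169 + 1·153 + 9·157 + 9·22) / 41 = 4761 / 41 ≈ 116.12
Against y = 96, that's 116.12 − 96 = 20.12.

≈ 20.1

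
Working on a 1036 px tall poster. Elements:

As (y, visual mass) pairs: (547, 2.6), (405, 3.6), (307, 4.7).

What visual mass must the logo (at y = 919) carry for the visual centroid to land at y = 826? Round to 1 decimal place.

w ≈ 50.3

Existing Σw = 10.9 (2.6 + 3.6 + 4.7); existing moment 2.6·547 + 3.6·405 + 4.7·307 = 4323.1.
Balance at y = 826 requires (4323.1 + w·919) / (10.9 + w) = 826.
So w = (826·10.9 − 4323.1)/(919 − 826) = 4680.3/93 ≈ 50.33.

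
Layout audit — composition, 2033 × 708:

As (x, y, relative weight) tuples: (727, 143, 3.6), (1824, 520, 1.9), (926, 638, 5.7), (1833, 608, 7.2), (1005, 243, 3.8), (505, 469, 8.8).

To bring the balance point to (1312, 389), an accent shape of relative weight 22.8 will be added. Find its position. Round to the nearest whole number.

(1656, 279)

After adding the accent shape, total weight = 3.6 + 1.9 + 5.7 + 7.2 + 3.8 + 8.8 + 22.8 = 53.8.
x: need Σw·x = 53.8·1312 = 70585.6. Existing = 3.6·727 + 1.9·1824 + 5.7·926 + 7.2·1833 + 3.8·1005 + 8.8·505 = 32821.6. Remainder 37764.0 / 22.8 ≈ 1656.32.
y: need Σw·y = 53.8·389 = 20928.2. Existing = 3.6·143 + 1.9·520 + 5.7·638 + 7.2·608 + 3.8·243 + 8.8·469 = 14567.6. Remainder 6360.6 / 22.8 ≈ 278.97.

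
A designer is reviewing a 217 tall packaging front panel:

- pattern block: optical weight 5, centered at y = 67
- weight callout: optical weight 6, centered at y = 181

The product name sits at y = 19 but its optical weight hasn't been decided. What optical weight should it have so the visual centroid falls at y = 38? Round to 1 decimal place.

Known weights sum to 5 + 6 = 11; their moment is 5·67 + 6·181 = 1421.
For the centroid to hit 38: (1421 + w·19) / (11 + w) = 38.
Solving: w = (38·11 − 1421) / (19 − 38) = -1003 / -19 ≈ 52.79.

w ≈ 52.8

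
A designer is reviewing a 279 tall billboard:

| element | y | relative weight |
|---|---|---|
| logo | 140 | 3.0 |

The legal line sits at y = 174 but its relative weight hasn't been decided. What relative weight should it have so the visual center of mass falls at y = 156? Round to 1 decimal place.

The single fixed element contributes weight 3.0, moment 3.0·140 = 420.0.
Set Σw·y/Σw = 156: (420.0 + 174w) = 156·(3.0 + w).
Rearranging, w·(174 − 156) = 156·3.0 − 420.0 = 48.0, so w ≈ 48.0/18 = 2.67.

w ≈ 2.7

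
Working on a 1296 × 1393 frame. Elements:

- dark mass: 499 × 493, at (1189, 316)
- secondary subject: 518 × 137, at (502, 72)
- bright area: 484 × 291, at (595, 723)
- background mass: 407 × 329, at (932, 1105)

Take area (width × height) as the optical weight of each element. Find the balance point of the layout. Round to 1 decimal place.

Areas → weights: dark mass 499·493 = 246007, secondary subject 518·137 = 70966, bright area 484·291 = 140844, background mass 407·329 = 133903; Σw = 591720.
Σw·x = 246007·1189 + 70966·502 + 140844·595 + 133903·932 = 536727031, so x̄ = 536727031/591720 ≈ 907.06.
Σw·y = 246007·316 + 70966·72 + 140844·723 + 133903·1105 = 332640791, so ȳ = 332640791/591720 ≈ 562.16.

(907.1, 562.2)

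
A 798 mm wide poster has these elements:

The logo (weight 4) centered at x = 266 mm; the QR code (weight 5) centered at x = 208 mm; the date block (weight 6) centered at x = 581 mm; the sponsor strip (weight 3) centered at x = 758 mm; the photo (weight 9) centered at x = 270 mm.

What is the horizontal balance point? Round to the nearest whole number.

x ≈ 381

Weights sum to 4 + 5 + 6 + 3 + 9 = 27.
x-moment: 4·266 + 5·208 + 6·581 + 3·758 + 9·270 = 10294; centroid 10294/27 ≈ 381.26.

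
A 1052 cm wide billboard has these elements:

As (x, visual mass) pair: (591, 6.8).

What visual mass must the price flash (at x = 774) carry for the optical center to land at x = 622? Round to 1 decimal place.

Known: weight 6.8 with moment 6.8·591 = 4018.8.
Set Σw·x/Σw = 622: (4018.8 + 774w) = 622·(6.8 + w).
So w = (622·6.8 − 4018.8)/(774 − 622) = 210.8/152 ≈ 1.39.

w ≈ 1.4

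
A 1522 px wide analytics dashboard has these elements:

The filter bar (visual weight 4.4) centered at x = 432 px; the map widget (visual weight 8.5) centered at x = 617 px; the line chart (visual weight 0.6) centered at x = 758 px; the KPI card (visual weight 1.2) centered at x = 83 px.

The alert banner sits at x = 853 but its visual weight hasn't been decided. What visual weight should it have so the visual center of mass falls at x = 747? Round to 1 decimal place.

w ≈ 31.0

Fixed elements: Σw = 4.4 + 8.5 + 0.6 + 1.2 = 14.7, Σw·x = 4.4·432 + 8.5·617 + 0.6·758 + 1.2·83 = 7699.7.
Balance at x = 747 requires (7699.7 + w·853) / (14.7 + w) = 747.
Rearranging, w·(853 − 747) = 747·14.7 − 7699.7 = 3281.2, so w ≈ 3281.2/106 = 30.95.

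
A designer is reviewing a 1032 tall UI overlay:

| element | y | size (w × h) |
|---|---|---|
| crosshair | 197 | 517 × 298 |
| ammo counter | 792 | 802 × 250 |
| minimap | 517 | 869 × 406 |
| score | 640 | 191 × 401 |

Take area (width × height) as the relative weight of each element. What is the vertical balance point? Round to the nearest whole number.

y ≈ 536

Areas → weights: crosshair 517·298 = 154066, ammo counter 802·250 = 200500, minimap 869·406 = 352814, score 191·401 = 76591; Σw = 783971.
Σw·y = 154066·197 + 200500·792 + 352814·517 + 76591·640 = 420570080, so ȳ = 420570080/783971 ≈ 536.46.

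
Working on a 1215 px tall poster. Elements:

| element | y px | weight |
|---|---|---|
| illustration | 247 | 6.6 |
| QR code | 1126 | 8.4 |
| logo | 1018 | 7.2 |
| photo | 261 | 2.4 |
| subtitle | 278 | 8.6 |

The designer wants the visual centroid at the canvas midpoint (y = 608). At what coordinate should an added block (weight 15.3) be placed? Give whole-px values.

y ≈ 526

With the added block, Σw becomes 6.6 + 8.4 + 7.2 + 2.4 + 8.6 + 15.3 = 48.5.
y: target moment 48.5×608 = 29488.0; current 6.6·247 + 8.4·1126 + 7.2·1018 + 2.4·261 + 8.6·278 = 21435.4; the added block supplies 8052.6, so y = 8052.6/15.3 ≈ 526.31.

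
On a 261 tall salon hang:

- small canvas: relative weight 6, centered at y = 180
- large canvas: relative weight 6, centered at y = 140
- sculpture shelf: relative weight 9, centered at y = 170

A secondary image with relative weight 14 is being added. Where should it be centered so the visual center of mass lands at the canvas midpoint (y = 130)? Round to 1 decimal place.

After adding the secondary image, total weight = 6 + 6 + 9 + 14 = 35.
y: need Σw·y = 35·130 = 4550. Existing = 6·180 + 6·140 + 9·170 = 3450. Remainder 1100 / 14 ≈ 78.57.

y ≈ 78.6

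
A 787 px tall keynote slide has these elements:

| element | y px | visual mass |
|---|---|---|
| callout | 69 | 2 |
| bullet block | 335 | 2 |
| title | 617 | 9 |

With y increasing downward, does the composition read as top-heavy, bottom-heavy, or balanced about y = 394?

Weights sum to 2 + 2 + 9 = 13.
y: (2·69 + 2·335 + 9·617) / 13 = 6361 / 13 ≈ 489.31
489.3 vs midline 394 → bottom-heavy.

bottom-heavy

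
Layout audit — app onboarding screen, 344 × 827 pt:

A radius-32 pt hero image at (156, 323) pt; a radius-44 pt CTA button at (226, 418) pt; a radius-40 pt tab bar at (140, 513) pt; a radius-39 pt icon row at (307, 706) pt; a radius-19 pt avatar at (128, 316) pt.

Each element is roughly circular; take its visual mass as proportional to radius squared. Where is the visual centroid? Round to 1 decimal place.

r² weights: hero image 32² = 1024, CTA button 44² = 1936, tab bar 40² = 1600, icon row 39² = 1521, avatar 19² = 361. Total = 6442.
x-moment: 1024·156 + 1936·226 + 1600·140 + 1521·307 + 361·128 = 1334435; centroid 1334435/6442 ≈ 207.15.
y-moment: 1024·323 + 1936·418 + 1600·513 + 1521·706 + 361·316 = 3148702; centroid 3148702/6442 ≈ 488.78.

(207.1, 488.8)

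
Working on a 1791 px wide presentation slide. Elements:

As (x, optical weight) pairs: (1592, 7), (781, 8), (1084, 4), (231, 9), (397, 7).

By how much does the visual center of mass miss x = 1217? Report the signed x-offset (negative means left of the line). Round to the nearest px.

Σw = 7 + 8 + 4 + 9 + 7 = 35.
x-moment: 7·1592 + 8·781 + 4·1084 + 9·231 + 7·397 = 26586; centroid 26586/35 ≈ 759.60.
Difference: 759.60 − 1217 ≈ -457.40.

≈ -457 px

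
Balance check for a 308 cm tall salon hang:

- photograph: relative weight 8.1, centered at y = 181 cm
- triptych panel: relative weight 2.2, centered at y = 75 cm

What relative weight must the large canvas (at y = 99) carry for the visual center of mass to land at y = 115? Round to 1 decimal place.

Known weights sum to 8.1 + 2.2 = 10.3; their moment is 8.1·181 + 2.2·75 = 1631.1.
Balance at y = 115 requires (1631.1 + w·99) / (10.3 + w) = 115.
Solving: w = (115·10.3 − 1631.1) / (99 − 115) = -446.6 / -16 ≈ 27.91.

w ≈ 27.9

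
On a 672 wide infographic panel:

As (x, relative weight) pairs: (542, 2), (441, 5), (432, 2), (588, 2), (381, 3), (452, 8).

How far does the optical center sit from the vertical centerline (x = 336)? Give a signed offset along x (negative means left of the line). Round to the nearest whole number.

Total weight = 2 + 5 + 2 + 2 + 3 + 8 = 22.
x-moment: 2·542 + 5·441 + 2·432 + 2·588 + 3·381 + 8·452 = 10088; centroid 10088/22 ≈ 458.55.
Against x = 336, that's 458.55 − 336 = 122.55.

≈ 123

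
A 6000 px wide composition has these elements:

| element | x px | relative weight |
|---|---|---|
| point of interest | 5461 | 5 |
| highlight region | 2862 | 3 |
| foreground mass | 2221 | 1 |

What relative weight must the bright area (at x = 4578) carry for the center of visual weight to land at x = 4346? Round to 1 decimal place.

Existing Σw = 9 (5 + 3 + 1); existing moment 5·5461 + 3·2862 + 1·2221 = 38112.
Set Σw·x/Σw = 4346: (38112 + 4578w) = 4346·(9 + w).
So w = (4346·9 − 38112)/(4578 − 4346) = 1002/232 ≈ 4.32.

w ≈ 4.3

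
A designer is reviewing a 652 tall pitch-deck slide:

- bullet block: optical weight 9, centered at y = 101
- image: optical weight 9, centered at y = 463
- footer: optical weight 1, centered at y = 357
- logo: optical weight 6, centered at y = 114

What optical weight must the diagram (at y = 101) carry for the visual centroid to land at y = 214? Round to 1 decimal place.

w ≈ 6.8

Fixed elements: Σw = 9 + 9 + 1 + 6 = 25, Σw·y = 9·101 + 9·463 + 1·357 + 6·114 = 6117.
Set Σw·y/Σw = 214: (6117 + 101w) = 214·(25 + w).
Rearranging, w·(101 − 214) = 214·25 − 6117 = -767, so w ≈ -767/-113 = 6.79.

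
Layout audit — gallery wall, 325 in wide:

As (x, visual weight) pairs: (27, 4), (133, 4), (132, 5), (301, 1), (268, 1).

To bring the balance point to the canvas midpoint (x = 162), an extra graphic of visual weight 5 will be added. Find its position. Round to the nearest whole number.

After adding the extra graphic, total weight = 4 + 4 + 5 + 1 + 1 + 5 = 20.
x: need Σw·x = 20·162 = 3240. Existing = 4·27 + 4·133 + 5·132 + 1·301 + 1·268 = 1869. Remainder 1371 / 5 ≈ 274.20.

x ≈ 274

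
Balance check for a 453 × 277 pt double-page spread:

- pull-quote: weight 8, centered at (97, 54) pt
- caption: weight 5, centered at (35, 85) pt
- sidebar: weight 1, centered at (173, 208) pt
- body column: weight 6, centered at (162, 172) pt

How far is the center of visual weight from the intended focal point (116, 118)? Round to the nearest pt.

≈ 17 pt

Σw = 8 + 5 + 1 + 6 = 20.
Σw·x = 8·97 + 5·35 + 1·173 + 6·162 = 2096, so x̄ = 2096/20 ≈ 104.80.
Σw·y = 8·54 + 5·85 + 1·208 + 6·172 = 2097, so ȳ = 2097/20 ≈ 104.85.
Relative to (116, 118): Δ = (-11.20, -13.15); |Δ| = √(-11.20² + -13.15²) ≈ 17.27.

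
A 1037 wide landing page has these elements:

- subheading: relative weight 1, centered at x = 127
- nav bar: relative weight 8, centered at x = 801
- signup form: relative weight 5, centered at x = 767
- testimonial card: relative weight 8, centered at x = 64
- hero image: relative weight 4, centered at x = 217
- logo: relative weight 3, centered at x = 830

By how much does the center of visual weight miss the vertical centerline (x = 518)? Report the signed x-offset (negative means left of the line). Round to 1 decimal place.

Weights sum to 1 + 8 + 5 + 8 + 4 + 3 = 29.
Σw·x = 1·127 + 8·801 + 5·767 + 8·64 + 4·217 + 3·830 = 14240, so x̄ = 14240/29 ≈ 491.03.
Difference: 491.03 − 518 ≈ -26.97.

≈ -27.0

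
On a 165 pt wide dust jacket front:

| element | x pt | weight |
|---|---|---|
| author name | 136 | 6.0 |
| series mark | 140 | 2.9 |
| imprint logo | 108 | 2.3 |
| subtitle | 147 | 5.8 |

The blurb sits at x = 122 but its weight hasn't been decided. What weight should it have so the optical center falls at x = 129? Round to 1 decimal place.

Fixed elements: Σw = 6.0 + 2.9 + 2.3 + 5.8 = 17.0, Σw·x = 6.0·136 + 2.9·140 + 2.3·108 + 5.8·147 = 2323.0.
For the centroid to hit 129: (2323.0 + w·122) / (17.0 + w) = 129.
So w = (129·17.0 − 2323.0)/(122 − 129) = -130.0/-7 ≈ 18.57.

w ≈ 18.6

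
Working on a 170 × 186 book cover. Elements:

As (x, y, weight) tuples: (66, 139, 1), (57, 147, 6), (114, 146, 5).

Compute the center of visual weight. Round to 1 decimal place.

Weights sum to 1 + 6 + 5 = 12.
x-moment: 1·66 + 6·57 + 5·114 = 978; centroid 978/12 ≈ 81.50.
y-moment: 1·139 + 6·147 + 5·146 = 1751; centroid 1751/12 ≈ 145.92.

(81.5, 145.9)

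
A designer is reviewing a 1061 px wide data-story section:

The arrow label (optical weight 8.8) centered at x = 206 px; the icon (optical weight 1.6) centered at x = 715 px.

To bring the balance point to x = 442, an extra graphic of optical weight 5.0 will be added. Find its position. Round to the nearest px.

x ≈ 770

After adding the extra graphic, total weight = 8.8 + 1.6 + 5.0 = 15.4.
x: need Σw·x = 15.4·442 = 6806.8. Existing = 8.8·206 + 1.6·715 = 2956.8. Remainder 3850.0 / 5.0 ≈ 770.00.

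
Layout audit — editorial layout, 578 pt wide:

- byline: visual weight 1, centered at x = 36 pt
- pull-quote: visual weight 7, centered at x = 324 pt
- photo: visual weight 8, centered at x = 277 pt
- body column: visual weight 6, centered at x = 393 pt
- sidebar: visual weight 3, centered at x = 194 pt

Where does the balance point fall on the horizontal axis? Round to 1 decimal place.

Σw = 1 + 7 + 8 + 6 + 3 = 25.
x: (1·36 + 7·324 + 8·277 + 6·393 + 3·194) / 25 = 7460 / 25 ≈ 298.40

x ≈ 298.4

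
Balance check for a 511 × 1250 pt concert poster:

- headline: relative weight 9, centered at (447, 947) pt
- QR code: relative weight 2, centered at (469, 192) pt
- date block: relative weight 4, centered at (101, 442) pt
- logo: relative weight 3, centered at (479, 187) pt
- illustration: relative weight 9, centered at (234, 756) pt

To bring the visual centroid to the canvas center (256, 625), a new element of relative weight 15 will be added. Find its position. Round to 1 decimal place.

After adding the new element, total weight = 9 + 2 + 4 + 3 + 9 + 15 = 42.
Along x: (8908 + 15·x) / 42 = 256 (existing moment 9·447 + 2·469 + 4·101 + 3·479 + 9·234 = 8908) ⇒ x = (10752 − 8908) / 15 ≈ 122.93.
Along y: (18040 + 15·y) / 42 = 625 (existing moment 9·947 + 2·192 + 4·442 + 3·187 + 9·756 = 18040) ⇒ y = (26250 − 18040) / 15 ≈ 547.33.

(122.9, 547.3)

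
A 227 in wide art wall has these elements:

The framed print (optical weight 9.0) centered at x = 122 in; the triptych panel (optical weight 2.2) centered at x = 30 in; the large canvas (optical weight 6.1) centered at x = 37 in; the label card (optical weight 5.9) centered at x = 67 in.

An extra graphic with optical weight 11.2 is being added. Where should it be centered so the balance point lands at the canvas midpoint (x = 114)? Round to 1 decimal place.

x ≈ 190.8

New total weight: (9.0 + 2.2 + 6.1 + 5.9) + 11.2 = 34.4.
x: target moment 34.4×114 = 3921.6; current 9.0·122 + 2.2·30 + 6.1·37 + 5.9·67 = 1785.0; the extra graphic supplies 2136.6, so x = 2136.6/11.2 ≈ 190.77.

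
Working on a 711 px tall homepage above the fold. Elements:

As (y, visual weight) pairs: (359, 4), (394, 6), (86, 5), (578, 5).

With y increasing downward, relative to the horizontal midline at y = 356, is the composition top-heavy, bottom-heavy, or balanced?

Weights sum to 4 + 6 + 5 + 5 = 20.
Σw·y = 4·359 + 6·394 + 5·86 + 5·578 = 7120, so ȳ = 7120/20 ≈ 356.00.
That equals the midline 356 — balanced.

balanced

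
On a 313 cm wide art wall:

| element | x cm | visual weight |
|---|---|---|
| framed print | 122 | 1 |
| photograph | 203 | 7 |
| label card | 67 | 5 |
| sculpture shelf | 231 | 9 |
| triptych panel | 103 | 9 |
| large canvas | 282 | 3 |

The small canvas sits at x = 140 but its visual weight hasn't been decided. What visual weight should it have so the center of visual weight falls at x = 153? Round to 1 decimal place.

Fixed elements: Σw = 1 + 7 + 5 + 9 + 9 + 3 = 34, Σw·x = 1·122 + 7·203 + 5·67 + 9·231 + 9·103 + 3·282 = 5730.
Set Σw·x/Σw = 153: (5730 + 140w) = 153·(34 + w).
Rearranging, w·(140 − 153) = 153·34 − 5730 = -528, so w ≈ -528/-13 = 40.62.

w ≈ 40.6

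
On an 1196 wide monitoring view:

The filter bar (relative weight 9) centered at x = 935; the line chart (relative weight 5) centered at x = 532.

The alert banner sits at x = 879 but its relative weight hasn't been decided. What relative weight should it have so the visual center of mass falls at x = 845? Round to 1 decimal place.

Existing Σw = 14 (9 + 5); existing moment 9·935 + 5·532 = 11075.
Set Σw·x/Σw = 845: (11075 + 879w) = 845·(14 + w).
So w = (845·14 − 11075)/(879 − 845) = 755/34 ≈ 22.21.

w ≈ 22.2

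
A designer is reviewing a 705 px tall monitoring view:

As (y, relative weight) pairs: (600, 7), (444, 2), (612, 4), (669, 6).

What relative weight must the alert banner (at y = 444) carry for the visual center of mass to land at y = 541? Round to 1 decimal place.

Known weights sum to 7 + 2 + 4 + 6 = 19; their moment is 7·600 + 2·444 + 4·612 + 6·669 = 11550.
For the centroid to hit 541: (11550 + w·444) / (19 + w) = 541.
Solving: w = (541·19 − 11550) / (444 − 541) = -1271 / -97 ≈ 13.10.

w ≈ 13.1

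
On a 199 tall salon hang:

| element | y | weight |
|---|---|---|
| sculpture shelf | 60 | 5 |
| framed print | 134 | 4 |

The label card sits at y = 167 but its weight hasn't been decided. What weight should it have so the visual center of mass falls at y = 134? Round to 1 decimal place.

w ≈ 11.2

Fixed elements: Σw = 5 + 4 = 9, Σw·y = 5·60 + 4·134 = 836.
For the centroid to hit 134: (836 + w·167) / (9 + w) = 134.
Rearranging, w·(167 − 134) = 134·9 − 836 = 370, so w ≈ 370/33 = 11.21.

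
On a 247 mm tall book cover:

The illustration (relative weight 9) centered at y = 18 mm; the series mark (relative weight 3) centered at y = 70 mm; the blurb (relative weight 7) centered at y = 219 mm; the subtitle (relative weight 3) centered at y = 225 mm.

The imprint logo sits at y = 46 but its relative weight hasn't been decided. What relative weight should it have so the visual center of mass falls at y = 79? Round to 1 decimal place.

Fixed elements: Σw = 9 + 3 + 7 + 3 = 22, Σw·y = 9·18 + 3·70 + 7·219 + 3·225 = 2580.
Balance at y = 79 requires (2580 + w·46) / (22 + w) = 79.
So w = (79·22 − 2580)/(46 − 79) = -842/-33 ≈ 25.52.

w ≈ 25.5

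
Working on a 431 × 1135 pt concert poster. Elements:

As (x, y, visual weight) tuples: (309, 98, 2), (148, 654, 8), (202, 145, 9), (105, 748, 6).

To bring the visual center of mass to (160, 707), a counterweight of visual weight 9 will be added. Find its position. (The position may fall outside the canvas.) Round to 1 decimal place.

(132.2, 1424.1)

After adding the counterweight, total weight = 2 + 8 + 9 + 6 + 9 = 34.
x: target moment 34×160 = 5440; current 2·309 + 8·148 + 9·202 + 6·105 = 4250; the counterweight supplies 1190, so x = 1190/9 ≈ 132.22.
y: target moment 34×707 = 24038; current 2·98 + 8·654 + 9·145 + 6·748 = 11221; the counterweight supplies 12817, so y = 12817/9 ≈ 1424.11.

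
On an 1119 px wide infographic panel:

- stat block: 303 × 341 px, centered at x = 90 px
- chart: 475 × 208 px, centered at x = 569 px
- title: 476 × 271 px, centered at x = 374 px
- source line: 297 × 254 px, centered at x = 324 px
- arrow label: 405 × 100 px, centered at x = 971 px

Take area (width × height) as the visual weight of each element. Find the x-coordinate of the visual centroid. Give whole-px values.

Areas: stat block 303·341 = 103323, chart 475·208 = 98800, title 476·271 = 128996, source line 297·254 = 75438, arrow label 405·100 = 40500. Total weight = 447057.
Σw·x = 103323·90 + 98800·569 + 128996·374 + 75438·324 + 40500·971 = 177528186, so x̄ = 177528186/447057 ≈ 397.10.

x ≈ 397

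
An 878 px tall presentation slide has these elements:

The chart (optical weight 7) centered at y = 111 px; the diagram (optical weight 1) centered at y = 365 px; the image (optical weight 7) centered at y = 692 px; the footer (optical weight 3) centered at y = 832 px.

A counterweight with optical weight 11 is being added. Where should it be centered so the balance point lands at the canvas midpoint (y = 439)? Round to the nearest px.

After adding the counterweight, total weight = 7 + 1 + 7 + 3 + 11 = 29.
y: need Σw·y = 29·439 = 12731. Existing = 7·111 + 1·365 + 7·692 + 3·832 = 8482. Remainder 4249 / 11 ≈ 386.27.

y ≈ 386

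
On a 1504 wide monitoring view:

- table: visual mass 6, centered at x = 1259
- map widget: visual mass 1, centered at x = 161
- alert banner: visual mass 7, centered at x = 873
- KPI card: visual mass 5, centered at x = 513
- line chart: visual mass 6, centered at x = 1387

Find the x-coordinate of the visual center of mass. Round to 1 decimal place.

x ≈ 988.5

Σw = 6 + 1 + 7 + 5 + 6 = 25.
Σw·x = 6·1259 + 1·161 + 7·873 + 5·513 + 6·1387 = 24713, so x̄ = 24713/25 ≈ 988.52.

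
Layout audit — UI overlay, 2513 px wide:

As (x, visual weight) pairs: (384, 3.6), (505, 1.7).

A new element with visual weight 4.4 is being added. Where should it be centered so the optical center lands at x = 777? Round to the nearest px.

With the new element, Σw becomes 3.6 + 1.7 + 4.4 = 9.7.
x: need Σw·x = 9.7·777 = 7536.9. Existing = 3.6·384 + 1.7·505 = 2240.9. Remainder 5296.0 / 4.4 ≈ 1203.64.

x ≈ 1204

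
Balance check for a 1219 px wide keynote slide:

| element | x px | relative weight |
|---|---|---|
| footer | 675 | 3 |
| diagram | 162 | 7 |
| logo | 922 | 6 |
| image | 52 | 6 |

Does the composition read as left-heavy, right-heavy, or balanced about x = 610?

left-heavy

Weights sum to 3 + 7 + 6 + 6 = 22.
Σw·x = 3·675 + 7·162 + 6·922 + 6·52 = 9003, so x̄ = 9003/22 ≈ 409.23.
Since 409.2 is left of 610, the composition reads left-heavy.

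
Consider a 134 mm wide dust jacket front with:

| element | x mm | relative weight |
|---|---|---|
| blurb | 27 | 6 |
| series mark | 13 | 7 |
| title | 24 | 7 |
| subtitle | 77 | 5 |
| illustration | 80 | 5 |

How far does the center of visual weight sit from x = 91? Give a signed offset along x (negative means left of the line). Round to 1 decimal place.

Total weight = 6 + 7 + 7 + 5 + 5 = 30.
x-moment: 6·27 + 7·13 + 7·24 + 5·77 + 5·80 = 1206; centroid 1206/30 ≈ 40.20.
Against x = 91, that's 40.20 − 91 = -50.80.

≈ -50.8 mm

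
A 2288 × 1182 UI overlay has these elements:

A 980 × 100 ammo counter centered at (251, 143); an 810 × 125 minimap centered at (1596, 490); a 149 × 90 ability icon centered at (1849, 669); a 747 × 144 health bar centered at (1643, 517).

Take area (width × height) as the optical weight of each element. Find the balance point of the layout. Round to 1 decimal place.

(1210.8, 400.4)

Areas → weights: ammo counter 980·100 = 98000, minimap 810·125 = 101250, ability icon 149·90 = 13410, health bar 747·144 = 107568; Σw = 320228.
x-moment: 98000·251 + 101250·1596 + 13410·1849 + 107568·1643 = 387722314; centroid 387722314/320228 ≈ 1210.77.
y-moment: 98000·143 + 101250·490 + 13410·669 + 107568·517 = 128210446; centroid 128210446/320228 ≈ 400.37.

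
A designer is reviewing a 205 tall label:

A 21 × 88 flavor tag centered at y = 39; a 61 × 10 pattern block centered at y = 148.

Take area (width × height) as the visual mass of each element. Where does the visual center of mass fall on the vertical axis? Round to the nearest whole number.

Areas → weights: flavor tag 21·88 = 1848, pattern block 61·10 = 610; Σw = 2458.
Σw·y = 1848·39 + 610·148 = 162352, so ȳ = 162352/2458 ≈ 66.05.

y ≈ 66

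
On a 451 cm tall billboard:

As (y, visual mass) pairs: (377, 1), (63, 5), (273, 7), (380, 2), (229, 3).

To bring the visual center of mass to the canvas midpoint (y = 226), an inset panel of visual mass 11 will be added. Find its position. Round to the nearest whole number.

y ≈ 228

With the inset panel, Σw becomes 1 + 5 + 7 + 2 + 3 + 11 = 29.
y: target moment 29×226 = 6554; current 1·377 + 5·63 + 7·273 + 2·380 + 3·229 = 4050; the inset panel supplies 2504, so y = 2504/11 ≈ 227.64.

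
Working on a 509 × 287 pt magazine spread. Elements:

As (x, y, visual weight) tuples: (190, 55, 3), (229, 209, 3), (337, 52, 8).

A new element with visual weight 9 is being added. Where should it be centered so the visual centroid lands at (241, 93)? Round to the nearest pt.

(177, 103)

After adding the new element, total weight = 3 + 3 + 8 + 9 = 23.
Along x: (3953 + 9·x) / 23 = 241 (existing moment 3·190 + 3·229 + 8·337 = 3953) ⇒ x = (5543 − 3953) / 9 ≈ 176.67.
Along y: (1208 + 9·y) / 23 = 93 (existing moment 3·55 + 3·209 + 8·52 = 1208) ⇒ y = (2139 − 1208) / 9 ≈ 103.44.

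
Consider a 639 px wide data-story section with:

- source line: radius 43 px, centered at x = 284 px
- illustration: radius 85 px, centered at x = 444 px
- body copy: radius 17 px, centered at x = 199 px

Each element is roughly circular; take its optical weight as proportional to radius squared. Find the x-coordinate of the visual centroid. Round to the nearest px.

Weights ∝ r²: source line 43² = 1849, illustration 85² = 7225, body copy 17² = 289; Σw = 9363.
x-moment: 1849·284 + 7225·444 + 289·199 = 3790527; centroid 3790527/9363 ≈ 404.84.

x ≈ 405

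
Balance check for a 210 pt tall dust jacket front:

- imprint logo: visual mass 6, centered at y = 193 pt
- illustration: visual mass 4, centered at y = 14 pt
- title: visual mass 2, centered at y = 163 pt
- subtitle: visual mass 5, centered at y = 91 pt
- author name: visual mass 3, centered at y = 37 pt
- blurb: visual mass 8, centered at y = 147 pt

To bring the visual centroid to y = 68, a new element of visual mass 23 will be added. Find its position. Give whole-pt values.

New total weight: (6 + 4 + 2 + 5 + 3 + 8) + 23 = 51.
y: need Σw·y = 51·68 = 3468. Existing = 6·193 + 4·14 + 2·163 + 5·91 + 3·37 + 8·147 = 3282. Remainder 186 / 23 ≈ 8.09.

y ≈ 8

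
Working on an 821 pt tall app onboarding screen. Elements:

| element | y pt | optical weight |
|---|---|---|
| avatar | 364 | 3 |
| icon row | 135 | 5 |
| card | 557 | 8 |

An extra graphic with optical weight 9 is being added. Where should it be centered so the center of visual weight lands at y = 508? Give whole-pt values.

y ≈ 720

With the extra graphic, Σw becomes 3 + 5 + 8 + 9 = 25.
y: target moment 25×508 = 12700; current 3·364 + 5·135 + 8·557 = 6223; the extra graphic supplies 6477, so y = 6477/9 ≈ 719.67.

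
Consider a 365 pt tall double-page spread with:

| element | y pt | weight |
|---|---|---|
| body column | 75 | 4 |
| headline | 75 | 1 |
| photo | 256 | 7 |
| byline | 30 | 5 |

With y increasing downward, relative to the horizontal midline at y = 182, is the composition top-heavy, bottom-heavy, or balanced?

Σw = 4 + 1 + 7 + 5 = 17.
Σw·y = 4·75 + 1·75 + 7·256 + 5·30 = 2317, so ȳ = 2317/17 ≈ 136.29.
136.3 vs midline 182 → top-heavy.

top-heavy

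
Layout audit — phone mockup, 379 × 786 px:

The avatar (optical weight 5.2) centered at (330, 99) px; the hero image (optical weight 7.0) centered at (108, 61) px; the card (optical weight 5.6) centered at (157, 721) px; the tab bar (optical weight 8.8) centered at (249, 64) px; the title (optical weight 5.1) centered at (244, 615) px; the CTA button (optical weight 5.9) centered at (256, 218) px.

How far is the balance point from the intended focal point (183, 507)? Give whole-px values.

Weights sum to 5.2 + 7.0 + 5.6 + 8.8 + 5.1 + 5.9 = 37.6.
Σw·x = 8297.2; x̄ = 8297.2/37.6 ≈ 220.67.
y: moment 9965.3 / weight 37.6 ≈ 265.03
Relative to (183, 507): Δ = (37.67, -241.97); |Δ| = √(37.67² + -241.97²) ≈ 244.88.

≈ 245 px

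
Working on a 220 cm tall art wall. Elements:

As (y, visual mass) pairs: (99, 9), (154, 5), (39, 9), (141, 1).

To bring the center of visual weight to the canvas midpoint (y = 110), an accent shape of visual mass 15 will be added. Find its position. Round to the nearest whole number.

y ≈ 142

New total weight: (9 + 5 + 9 + 1) + 15 = 39.
Along y: (2153 + 15·y) / 39 = 110 (existing moment 9·99 + 5·154 + 9·39 + 1·141 = 2153) ⇒ y = (4290 − 2153) / 15 ≈ 142.47.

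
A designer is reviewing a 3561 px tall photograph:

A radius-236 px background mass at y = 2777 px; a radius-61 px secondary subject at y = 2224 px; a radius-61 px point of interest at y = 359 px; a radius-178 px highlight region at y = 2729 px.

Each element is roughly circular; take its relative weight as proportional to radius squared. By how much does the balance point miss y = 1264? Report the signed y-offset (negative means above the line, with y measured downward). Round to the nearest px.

≈ 1380 px

Weights ∝ r²: background mass 236² = 55696, secondary subject 61² = 3721, point of interest 61² = 3721, highlight region 178² = 31684; Σw = 94822.
Σw·y = 55696·2777 + 3721·2224 + 3721·359 + 31684·2729 = 250744771, so ȳ = 250744771/94822 ≈ 2644.37.
Against y = 1264, that's 2644.37 − 1264 = 1380.37.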